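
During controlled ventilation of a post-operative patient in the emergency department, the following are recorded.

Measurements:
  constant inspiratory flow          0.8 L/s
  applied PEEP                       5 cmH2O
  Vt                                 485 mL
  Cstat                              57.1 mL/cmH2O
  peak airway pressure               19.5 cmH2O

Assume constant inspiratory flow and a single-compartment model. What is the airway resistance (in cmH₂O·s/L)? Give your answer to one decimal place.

7.5

Equation of motion (constant flow): PIP = Vt/C + R·V̇ + PEEP.
R·V̇ = PIP − Vt/C − PEEP = 19.5 − 485/57.1 − 5 = 19.5 − 8.494 − 5 = 6.006 cmH2O.
R = 6.006 / 0.8 = 7.508 cmH2O·s/L.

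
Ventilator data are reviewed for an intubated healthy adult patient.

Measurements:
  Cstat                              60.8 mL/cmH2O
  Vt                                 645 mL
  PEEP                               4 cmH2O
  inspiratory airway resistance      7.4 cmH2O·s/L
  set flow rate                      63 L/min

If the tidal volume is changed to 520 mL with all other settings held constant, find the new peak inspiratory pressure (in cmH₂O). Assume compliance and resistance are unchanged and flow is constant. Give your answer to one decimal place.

20.3

Flow: 63 L/min ÷ 60 = 1.05 L/s.
PIP = Vt/C + R·V̇ + PEEP (constant-flow equation of motion).
Only the elastic term changes: ΔPIP = ΔVt / C = (520 − 645) / 60.8 = -2.056 cmH2O.
Original PIP = 645/60.8 + 7.4×1.05 + 4 = 22.379 cmH2O; new PIP = 22.379 + (-2.056) = 20.323 cmH2O.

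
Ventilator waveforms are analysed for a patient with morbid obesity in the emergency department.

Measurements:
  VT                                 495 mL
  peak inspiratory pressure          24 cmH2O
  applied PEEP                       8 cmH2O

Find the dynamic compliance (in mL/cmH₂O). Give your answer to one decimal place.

Dynamic compliance = Vt / (PIP − PEEP) = 495 / (24 − 8) = 495 / 16.0 = 30.938 mL/cmH2O.

30.9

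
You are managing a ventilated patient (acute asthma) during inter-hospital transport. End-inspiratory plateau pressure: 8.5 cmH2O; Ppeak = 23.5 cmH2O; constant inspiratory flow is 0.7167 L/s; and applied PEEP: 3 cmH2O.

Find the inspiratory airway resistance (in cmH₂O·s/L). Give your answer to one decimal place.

20.9

Raw = (PIP − Pplat) / flow = (23.5 − 8.5) / 0.7167 = 15.0 / 0.7167 = 20.929 cmH2O·s/L.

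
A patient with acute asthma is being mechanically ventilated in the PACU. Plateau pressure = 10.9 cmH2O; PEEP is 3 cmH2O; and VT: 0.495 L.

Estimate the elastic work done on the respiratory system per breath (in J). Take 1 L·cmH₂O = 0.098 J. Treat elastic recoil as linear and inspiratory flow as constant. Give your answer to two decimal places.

0.19

Elastic work ≈ ½ × (Pplat − PEEP) × Vt = 0.5 × (10.9 − 3) × 0.495 L = 0.5 × 7.9 × 0.495 = 1.955 L·cmH2O.
× 0.098 J/(L·cmH2O) → 0.1916 J.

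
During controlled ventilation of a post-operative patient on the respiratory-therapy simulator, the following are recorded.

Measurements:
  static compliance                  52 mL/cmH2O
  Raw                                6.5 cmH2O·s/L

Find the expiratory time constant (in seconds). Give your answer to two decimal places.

0.34

τ = R × C = 6.5 × 52 mL/cmH2O = 6.5 × 0.052 L/cmH2O = 0.338 s.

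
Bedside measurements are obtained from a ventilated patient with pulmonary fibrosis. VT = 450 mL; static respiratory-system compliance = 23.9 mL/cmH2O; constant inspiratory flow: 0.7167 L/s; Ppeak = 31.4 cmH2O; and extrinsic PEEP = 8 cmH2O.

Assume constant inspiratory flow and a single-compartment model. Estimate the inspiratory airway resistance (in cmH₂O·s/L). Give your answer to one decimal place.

Equation of motion (constant flow): PIP = Vt/C + R·V̇ + PEEP.
R·V̇ = PIP − Vt/C − PEEP = 31.4 − 450/23.9 − 8 = 31.4 − 18.828 − 8 = 4.572 cmH2O.
R = 4.572 / 0.7167 = 6.379 cmH2O·s/L.

6.4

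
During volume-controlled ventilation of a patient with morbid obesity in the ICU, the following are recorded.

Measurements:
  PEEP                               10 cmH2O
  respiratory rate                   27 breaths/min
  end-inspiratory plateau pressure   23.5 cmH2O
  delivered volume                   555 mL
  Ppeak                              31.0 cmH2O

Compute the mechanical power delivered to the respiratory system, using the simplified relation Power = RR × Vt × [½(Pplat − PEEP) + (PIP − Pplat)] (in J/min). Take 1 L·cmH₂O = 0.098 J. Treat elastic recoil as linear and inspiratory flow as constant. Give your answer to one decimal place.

20.9

Per-breath work = Vt × [½(Pplat−PEEP) + (PIP−Pplat)] = 0.555 × [0.5×13.5 + 7.5] = 0.555 × 14.25 = 7.909 L·cmH2O.
Power = 27 × 7.909 = 213.54 L·cmH2O/min.
× 0.098 J/(L·cmH2O) → 20.927 J/min.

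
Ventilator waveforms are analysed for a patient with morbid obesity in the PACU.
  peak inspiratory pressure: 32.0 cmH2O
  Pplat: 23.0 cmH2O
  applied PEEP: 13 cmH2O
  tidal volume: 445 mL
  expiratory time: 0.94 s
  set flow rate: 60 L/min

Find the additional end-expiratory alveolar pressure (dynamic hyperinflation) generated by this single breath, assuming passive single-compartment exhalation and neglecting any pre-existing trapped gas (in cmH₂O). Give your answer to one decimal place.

1.0

Flow: 60 L/min ÷ 60 = 1 L/s.
R = (PIP − Pplat)/V̇ = (32.0 − 23.0) / 1 = 9.0/1 = 9.0 cmH2O·s/L.
C = Vt/(Pplat − PEEP) = 445.0 / (23.0 − 13) = 445.0/10.0 = 44.5 mL/cmH2O.
τ = R × C = 9.0 × 0.0445 L/cmH2O = 0.4005 s.
Fraction remaining = e^(−Te/τ) = e^(−0.94/0.4005) = 0.09565; trapped volume = 445.0 × 0.09565 = 42.564 mL.
Additional alveolar pressure from trapping ≈ V_trapped / C = 42.564 / 44.5 = 0.9565 cmH2O.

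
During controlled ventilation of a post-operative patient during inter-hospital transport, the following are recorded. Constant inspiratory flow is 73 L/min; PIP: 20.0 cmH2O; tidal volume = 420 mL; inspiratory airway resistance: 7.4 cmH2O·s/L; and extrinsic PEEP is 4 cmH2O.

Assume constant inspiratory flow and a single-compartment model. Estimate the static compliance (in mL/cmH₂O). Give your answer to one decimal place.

60.0

Flow: 73 L/min ÷ 60 = 1.2167 L/s.
Equation of motion (constant flow): PIP = Vt/C + R·V̇ + PEEP.
Vt/C = PIP − R·V̇ − PEEP = 20.0 − 7.4×1.2167 − 4 = 20.0 − 9.004 − 4 = 6.996 cmH2O.
C = Vt / 6.996 = 420 / 6.996 = 60.034 mL/cmH2O.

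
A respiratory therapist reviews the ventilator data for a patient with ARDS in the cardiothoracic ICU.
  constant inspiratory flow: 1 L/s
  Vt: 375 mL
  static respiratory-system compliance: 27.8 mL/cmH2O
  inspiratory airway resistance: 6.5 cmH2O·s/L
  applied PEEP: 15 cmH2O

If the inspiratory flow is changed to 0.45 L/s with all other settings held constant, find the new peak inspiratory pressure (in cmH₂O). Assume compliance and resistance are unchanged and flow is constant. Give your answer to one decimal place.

31.4

PIP = Vt/C + R·V̇ + PEEP (constant-flow equation of motion).
Only the resistive term changes: ΔPIP = R × ΔV̇ = 6.5 × (0.45 − 1) = 6.5 × -0.55 = -3.575 cmH2O.
Original PIP = 375/27.8 + 6.5×1 + 15 = 34.989 cmH2O; new PIP = 34.989 + (-3.575) = 31.414 cmH2O.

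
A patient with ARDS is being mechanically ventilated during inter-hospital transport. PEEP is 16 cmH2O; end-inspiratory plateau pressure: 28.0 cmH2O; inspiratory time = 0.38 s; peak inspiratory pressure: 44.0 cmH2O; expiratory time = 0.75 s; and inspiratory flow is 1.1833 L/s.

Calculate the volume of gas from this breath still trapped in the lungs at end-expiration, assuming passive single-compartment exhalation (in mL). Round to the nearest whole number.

102

Vt = flow × Ti = 1.1833 L/s × 0.38 s × 1000 mL/L = 449.65 mL.
R = (PIP − Pplat)/V̇ = (44.0 − 28.0) / 1.1833 = 16.0/1.1833 = 13.522 cmH2O·s/L.
C = Vt/(Pplat − PEEP) = 449.65 / (28.0 − 16) = 449.65/12.0 = 37.471 mL/cmH2O.
τ = R × C = 13.522 × 0.03747 L/cmH2O = 0.5067 s.
Fraction remaining = e^(−Te/τ) = e^(−0.75/0.5067) = 0.2276.
Trapped volume = 449.65 × 0.2276 = 102.34 mL.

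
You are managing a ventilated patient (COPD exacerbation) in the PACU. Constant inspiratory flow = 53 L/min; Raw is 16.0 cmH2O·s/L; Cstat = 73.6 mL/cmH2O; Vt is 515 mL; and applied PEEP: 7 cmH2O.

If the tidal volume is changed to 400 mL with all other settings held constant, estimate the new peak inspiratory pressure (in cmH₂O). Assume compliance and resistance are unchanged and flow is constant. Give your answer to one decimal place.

Flow: 53 L/min ÷ 60 = 0.8833 L/s.
PIP = Vt/C + R·V̇ + PEEP (constant-flow equation of motion).
Only the elastic term changes: ΔPIP = ΔVt / C = (400 − 515) / 73.6 = -1.563 cmH2O.
Original PIP = 515/73.6 + 16.0×0.8833 + 7 = 28.13 cmH2O; new PIP = 28.13 + (-1.563) = 26.567 cmH2O.

26.6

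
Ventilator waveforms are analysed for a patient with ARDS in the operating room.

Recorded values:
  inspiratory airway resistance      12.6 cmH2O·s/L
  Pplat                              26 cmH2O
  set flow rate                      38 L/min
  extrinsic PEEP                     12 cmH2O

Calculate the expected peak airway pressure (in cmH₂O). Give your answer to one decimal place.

Flow: 38 L/min ÷ 60 = 0.6333 L/s.
PIP = Pplat + Raw × flow = 26 + 12.6 × 0.6333 = 26 + 7.98 = 33.98 cmH2O.

34.0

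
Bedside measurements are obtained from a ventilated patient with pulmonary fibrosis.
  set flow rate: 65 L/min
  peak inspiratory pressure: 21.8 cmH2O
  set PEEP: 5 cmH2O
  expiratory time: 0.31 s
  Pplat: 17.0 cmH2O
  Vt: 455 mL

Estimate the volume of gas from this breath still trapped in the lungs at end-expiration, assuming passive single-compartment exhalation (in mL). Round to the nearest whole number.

Flow: 65 L/min ÷ 60 = 1.0833 L/s.
R = (PIP − Pplat)/V̇ = (21.8 − 17.0) / 1.0833 = 4.8/1.0833 = 4.431 cmH2O·s/L.
C = Vt/(Pplat − PEEP) = 455.0 / (17.0 − 5) = 455.0/12.0 = 37.917 mL/cmH2O.
τ = R × C = 4.431 × 0.03792 L/cmH2O = 0.168 s.
Fraction remaining = e^(−Te/τ) = e^(−0.31/0.168) = 0.158.
Trapped volume = 455.0 × 0.158 = 71.89 mL.

72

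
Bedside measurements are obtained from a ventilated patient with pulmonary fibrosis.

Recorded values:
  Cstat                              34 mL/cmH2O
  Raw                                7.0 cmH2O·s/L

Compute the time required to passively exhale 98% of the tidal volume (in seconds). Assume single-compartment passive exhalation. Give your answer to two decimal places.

τ = R × C = 7.0 × 34 mL/cmH2O = 7.0 × 0.034 L/cmH2O = 0.238 s.
Exhaled fraction f = 1 − e^(−t/τ) → t = −τ·ln(1 − f) = −0.238·ln(0.02) = 0.9311 s.

0.93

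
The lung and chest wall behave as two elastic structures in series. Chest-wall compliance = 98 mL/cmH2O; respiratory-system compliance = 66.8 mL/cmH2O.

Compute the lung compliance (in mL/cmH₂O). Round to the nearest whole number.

210

1/CL = 1/Crs − 1/Ccw.
1/CL = 1/66.8 − 1/98 = 0.004766.
CL = 209.82 mL/cmH2O.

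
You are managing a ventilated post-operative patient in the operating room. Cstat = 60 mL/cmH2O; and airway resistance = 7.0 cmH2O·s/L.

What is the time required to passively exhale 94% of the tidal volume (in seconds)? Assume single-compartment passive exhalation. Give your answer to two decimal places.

1.18

τ = R × C = 7.0 × 60 mL/cmH2O = 7.0 × 0.060 L/cmH2O = 0.42 s.
Exhaled fraction f = 1 − e^(−t/τ) → t = −τ·ln(1 − f) = −0.42·ln(0.06) = 1.182 s.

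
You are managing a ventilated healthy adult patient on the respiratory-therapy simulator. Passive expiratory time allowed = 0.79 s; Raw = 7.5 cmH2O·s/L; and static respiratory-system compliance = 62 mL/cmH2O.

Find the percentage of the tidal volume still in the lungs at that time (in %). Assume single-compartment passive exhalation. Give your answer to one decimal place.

τ = R × C = 7.5 × 62 mL/cmH2O = 7.5 × 0.062 L/cmH2O = 0.465 s.
Passive exhalation: V(t)/V₀ = e^(−t/τ) = e^(−0.79/0.465) = 0.1829.
Fraction remaining = 0.1829 → 18.29%.

18.3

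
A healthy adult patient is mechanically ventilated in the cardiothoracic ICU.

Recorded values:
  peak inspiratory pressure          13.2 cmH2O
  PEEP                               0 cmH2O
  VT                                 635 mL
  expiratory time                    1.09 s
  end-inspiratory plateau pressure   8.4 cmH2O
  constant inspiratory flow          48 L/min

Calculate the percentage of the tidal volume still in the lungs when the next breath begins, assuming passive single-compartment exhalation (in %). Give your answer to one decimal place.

Flow: 48 L/min ÷ 60 = 0.8 L/s.
R = (PIP − Pplat)/V̇ = (13.2 − 8.4) / 0.8 = 4.8/0.8 = 6.0 cmH2O·s/L.
C = Vt/(Pplat − PEEP) = 635.0 / (8.4 − 0) = 635.0/8.4 = 75.595 mL/cmH2O.
τ = R × C = 6.0 × 0.0756 L/cmH2O = 0.4536 s.
Fraction remaining at end-expiration = e^(−Te/τ) = e^(−1.09/0.4536) = 0.09045 → 9.045%.

9.0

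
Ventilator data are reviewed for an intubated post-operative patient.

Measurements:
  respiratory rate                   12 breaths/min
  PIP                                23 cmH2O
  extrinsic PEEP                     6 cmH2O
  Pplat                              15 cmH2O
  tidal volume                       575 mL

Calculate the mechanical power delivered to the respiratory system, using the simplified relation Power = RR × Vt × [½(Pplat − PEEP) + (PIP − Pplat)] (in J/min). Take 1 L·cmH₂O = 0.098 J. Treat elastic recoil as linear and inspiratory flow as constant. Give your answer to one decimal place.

8.5

Per-breath work = Vt × [½(Pplat−PEEP) + (PIP−Pplat)] = 0.575 × [0.5×9.0 + 8.0] = 0.575 × 12.5 = 7.188 L·cmH2O.
Power = 12 × 7.188 = 86.256 L·cmH2O/min.
× 0.098 J/(L·cmH2O) → 8.453 J/min.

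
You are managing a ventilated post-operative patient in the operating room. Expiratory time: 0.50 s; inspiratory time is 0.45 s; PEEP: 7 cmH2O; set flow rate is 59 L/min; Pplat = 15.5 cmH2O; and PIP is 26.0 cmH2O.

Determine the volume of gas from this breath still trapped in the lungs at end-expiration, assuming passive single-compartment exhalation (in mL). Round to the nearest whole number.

180

Flow: 59 L/min ÷ 60 = 0.9833 L/s.
Vt = flow × Ti = 0.9833 L/s × 0.45 s × 1000 mL/L = 442.49 mL.
R = (PIP − Pplat)/V̇ = (26.0 − 15.5) / 0.9833 = 10.5/0.9833 = 10.678 cmH2O·s/L.
C = Vt/(Pplat − PEEP) = 442.49 / (15.5 − 7) = 442.49/8.5 = 52.058 mL/cmH2O.
τ = R × C = 10.678 × 0.05206 L/cmH2O = 0.5559 s.
Fraction remaining = e^(−Te/τ) = e^(−0.50/0.5559) = 0.4068.
Trapped volume = 442.49 × 0.4068 = 180.0 mL.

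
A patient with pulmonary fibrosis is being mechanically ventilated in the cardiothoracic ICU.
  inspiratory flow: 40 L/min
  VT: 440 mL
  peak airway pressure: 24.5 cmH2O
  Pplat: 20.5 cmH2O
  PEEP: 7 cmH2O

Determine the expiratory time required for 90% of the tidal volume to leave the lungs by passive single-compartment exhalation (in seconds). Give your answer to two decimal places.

0.45

Flow: 40 L/min ÷ 60 = 0.6667 L/s.
R = (PIP − Pplat)/V̇ = (24.5 − 20.5) / 0.6667 = 4.0/0.6667 = 6.0 cmH2O·s/L.
C = Vt/(Pplat − PEEP) = 440.0 / (20.5 − 7) = 440.0/13.5 = 32.593 mL/cmH2O.
τ = R × C = 6.0 × 0.03259 L/cmH2O = 0.1955 s.
t = −τ·ln(1 − 0.90) = −0.1955·ln(0.1) = 0.4502 s.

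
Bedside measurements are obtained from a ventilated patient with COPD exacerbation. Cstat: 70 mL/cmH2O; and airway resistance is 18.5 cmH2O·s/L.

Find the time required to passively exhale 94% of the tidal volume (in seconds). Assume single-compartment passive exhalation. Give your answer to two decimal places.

3.64

τ = R × C = 18.5 × 70 mL/cmH2O = 18.5 × 0.070 L/cmH2O = 1.295 s.
Exhaled fraction f = 1 − e^(−t/τ) → t = −τ·ln(1 − f) = −1.295·ln(0.06) = 3.643 s.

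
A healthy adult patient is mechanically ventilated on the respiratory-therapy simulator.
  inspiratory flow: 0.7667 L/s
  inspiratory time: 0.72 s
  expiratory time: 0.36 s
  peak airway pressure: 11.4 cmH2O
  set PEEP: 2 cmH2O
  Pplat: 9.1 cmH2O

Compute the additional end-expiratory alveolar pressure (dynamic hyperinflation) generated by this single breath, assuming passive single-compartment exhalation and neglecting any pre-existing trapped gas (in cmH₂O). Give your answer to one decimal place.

1.5

Vt = flow × Ti = 0.7667 L/s × 0.72 s × 1000 mL/L = 552.02 mL.
R = (PIP − Pplat)/V̇ = (11.4 − 9.1) / 0.7667 = 2.3/0.7667 = 3.0 cmH2O·s/L.
C = Vt/(Pplat − PEEP) = 552.02 / (9.1 − 2) = 552.02/7.1 = 77.749 mL/cmH2O.
τ = R × C = 3.0 × 0.07775 L/cmH2O = 0.2333 s.
Fraction remaining = e^(−Te/τ) = e^(−0.36/0.2333) = 0.2137; trapped volume = 552.02 × 0.2137 = 117.97 mL.
Additional alveolar pressure from trapping ≈ V_trapped / C = 117.97 / 77.749 = 1.517 cmH2O.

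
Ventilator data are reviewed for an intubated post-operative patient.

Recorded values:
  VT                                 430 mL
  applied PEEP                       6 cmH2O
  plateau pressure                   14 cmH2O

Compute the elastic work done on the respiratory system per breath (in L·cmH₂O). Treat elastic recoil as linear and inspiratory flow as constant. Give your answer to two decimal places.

Elastic work ≈ ½ × (Pplat − PEEP) × Vt = 0.5 × (14 − 6) × 0.430 L = 0.5 × 8.0 × 0.430 = 1.72 L·cmH2O.

1.72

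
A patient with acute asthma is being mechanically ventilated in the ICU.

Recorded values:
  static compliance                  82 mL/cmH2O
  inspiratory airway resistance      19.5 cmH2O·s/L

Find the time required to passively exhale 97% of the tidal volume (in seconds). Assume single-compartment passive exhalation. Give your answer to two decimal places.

τ = R × C = 19.5 × 82 mL/cmH2O = 19.5 × 0.082 L/cmH2O = 1.599 s.
Exhaled fraction f = 1 − e^(−t/τ) → t = −τ·ln(1 − f) = −1.599·ln(0.03) = 5.607 s.

5.61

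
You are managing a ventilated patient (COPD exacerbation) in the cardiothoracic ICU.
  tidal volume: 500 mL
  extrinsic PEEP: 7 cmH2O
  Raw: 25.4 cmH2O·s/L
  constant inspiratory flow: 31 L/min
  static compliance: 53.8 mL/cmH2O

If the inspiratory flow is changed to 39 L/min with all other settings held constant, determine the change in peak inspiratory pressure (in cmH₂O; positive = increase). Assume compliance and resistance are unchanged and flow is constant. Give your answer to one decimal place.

3.4

Flow: 31 L/min ÷ 60 = 0.5167 L/s.
New flow: 39 L/min ÷ 60 = 0.65 L/s.
PIP = Vt/C + R·V̇ + PEEP (constant-flow equation of motion).
Only the resistive term changes: ΔPIP = R × ΔV̇ = 25.4 × (0.65 − 0.5167) = 25.4 × 0.1333 = 3.386 cmH2O.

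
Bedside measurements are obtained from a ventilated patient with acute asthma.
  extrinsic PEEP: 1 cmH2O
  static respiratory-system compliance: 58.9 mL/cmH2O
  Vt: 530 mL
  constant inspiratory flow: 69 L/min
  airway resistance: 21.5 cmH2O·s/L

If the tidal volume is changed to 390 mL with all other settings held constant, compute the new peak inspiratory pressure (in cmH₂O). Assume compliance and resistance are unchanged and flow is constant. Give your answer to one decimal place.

32.3

Flow: 69 L/min ÷ 60 = 1.15 L/s.
PIP = Vt/C + R·V̇ + PEEP (constant-flow equation of motion).
Only the elastic term changes: ΔPIP = ΔVt / C = (390 − 530) / 58.9 = -2.377 cmH2O.
Original PIP = 530/58.9 + 21.5×1.15 + 1 = 34.723 cmH2O; new PIP = 34.723 + (-2.377) = 32.346 cmH2O.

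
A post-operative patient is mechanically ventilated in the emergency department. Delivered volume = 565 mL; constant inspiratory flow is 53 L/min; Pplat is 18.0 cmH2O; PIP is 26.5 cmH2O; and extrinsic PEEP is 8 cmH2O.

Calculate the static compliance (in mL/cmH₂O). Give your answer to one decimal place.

Cstat = Vt / (Pplat − PEEP) = 565 / (18.0 − 8) = 565 / 10.0 = 56.5 mL/cmH2O.

56.5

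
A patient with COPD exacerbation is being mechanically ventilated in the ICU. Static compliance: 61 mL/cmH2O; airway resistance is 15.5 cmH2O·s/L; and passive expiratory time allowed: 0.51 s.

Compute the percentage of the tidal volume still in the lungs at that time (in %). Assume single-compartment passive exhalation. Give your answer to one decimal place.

τ = R × C = 15.5 × 61 mL/cmH2O = 15.5 × 0.061 L/cmH2O = 0.9455 s.
Passive exhalation: V(t)/V₀ = e^(−t/τ) = e^(−0.51/0.9455) = 0.5831.
Fraction remaining = 0.5831 → 58.31%.

58.3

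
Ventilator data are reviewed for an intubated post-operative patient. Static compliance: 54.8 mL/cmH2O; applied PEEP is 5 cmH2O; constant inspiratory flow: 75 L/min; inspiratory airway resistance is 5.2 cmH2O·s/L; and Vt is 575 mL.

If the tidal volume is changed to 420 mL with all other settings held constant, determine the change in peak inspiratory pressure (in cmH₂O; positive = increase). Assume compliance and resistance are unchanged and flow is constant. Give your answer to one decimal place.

-2.8

PIP = Vt/C + R·V̇ + PEEP (constant-flow equation of motion).
Only the elastic term changes: ΔPIP = ΔVt / C = (420 − 575) / 54.8 = -2.828 cmH2O.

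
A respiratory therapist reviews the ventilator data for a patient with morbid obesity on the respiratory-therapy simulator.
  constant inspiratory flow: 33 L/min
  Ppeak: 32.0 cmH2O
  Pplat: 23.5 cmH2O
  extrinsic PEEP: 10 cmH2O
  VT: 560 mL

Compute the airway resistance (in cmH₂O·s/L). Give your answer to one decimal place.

15.5

Flow: 33 L/min ÷ 60 = 0.55 L/s.
Raw = (PIP − Pplat) / flow = (32.0 − 23.5) / 0.55 = 8.5 / 0.55 = 15.455 cmH2O·s/L.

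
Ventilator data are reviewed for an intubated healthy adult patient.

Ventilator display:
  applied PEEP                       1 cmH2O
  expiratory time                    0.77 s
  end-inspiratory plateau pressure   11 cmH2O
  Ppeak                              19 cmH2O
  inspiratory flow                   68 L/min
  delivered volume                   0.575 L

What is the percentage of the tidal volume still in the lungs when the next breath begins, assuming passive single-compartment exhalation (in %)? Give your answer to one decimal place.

Flow: 68 L/min ÷ 60 = 1.1333 L/s.
R = (PIP − Pplat)/V̇ = (19 − 11) / 1.1333 = 8.0/1.1333 = 7.059 cmH2O·s/L.
C = Vt/(Pplat − PEEP) = 575.0 / (11 − 1) = 575.0/10.0 = 57.5 mL/cmH2O.
τ = R × C = 7.059 × 0.0575 L/cmH2O = 0.4059 s.
Fraction remaining at end-expiration = e^(−Te/τ) = e^(−0.77/0.4059) = 0.15 → 15.0%.

15.0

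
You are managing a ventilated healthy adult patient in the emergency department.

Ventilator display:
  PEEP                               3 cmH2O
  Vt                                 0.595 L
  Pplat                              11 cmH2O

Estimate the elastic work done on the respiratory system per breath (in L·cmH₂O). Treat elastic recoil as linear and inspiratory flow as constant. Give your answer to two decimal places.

Elastic work ≈ ½ × (Pplat − PEEP) × Vt = 0.5 × (11 − 3) × 0.595 L = 0.5 × 8.0 × 0.595 = 2.38 L·cmH2O.

2.38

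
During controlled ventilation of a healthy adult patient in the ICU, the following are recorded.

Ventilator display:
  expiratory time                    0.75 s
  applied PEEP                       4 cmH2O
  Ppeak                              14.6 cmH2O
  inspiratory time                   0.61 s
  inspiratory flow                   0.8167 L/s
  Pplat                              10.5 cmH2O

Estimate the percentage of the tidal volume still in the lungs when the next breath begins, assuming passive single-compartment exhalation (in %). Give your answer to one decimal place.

14.2

Vt = flow × Ti = 0.8167 L/s × 0.61 s × 1000 mL/L = 498.19 mL.
R = (PIP − Pplat)/V̇ = (14.6 − 10.5) / 0.8167 = 4.1/0.8167 = 5.02 cmH2O·s/L.
C = Vt/(Pplat − PEEP) = 498.19 / (10.5 − 4) = 498.19/6.5 = 76.645 mL/cmH2O.
τ = R × C = 5.02 × 0.07665 L/cmH2O = 0.3848 s.
Fraction remaining at end-expiration = e^(−Te/τ) = e^(−0.75/0.3848) = 0.1424 → 14.24%.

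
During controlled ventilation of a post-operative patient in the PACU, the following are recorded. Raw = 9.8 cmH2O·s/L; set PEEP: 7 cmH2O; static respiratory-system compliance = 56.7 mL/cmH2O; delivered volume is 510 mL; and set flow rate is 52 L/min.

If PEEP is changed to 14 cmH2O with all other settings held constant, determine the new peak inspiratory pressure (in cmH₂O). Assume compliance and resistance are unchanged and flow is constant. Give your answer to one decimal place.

Flow: 52 L/min ÷ 60 = 0.8667 L/s.
PIP = Vt/C + R·V̇ + PEEP (constant-flow equation of motion).
Only the baseline term changes: ΔPIP = ΔPEEP = 14 − 7 = 7.0 cmH2O.
Original PIP = 510/56.7 + 9.8×0.8667 + 7 = 24.488 cmH2O; new PIP = 24.488 + (7.0) = 31.488 cmH2O.

31.5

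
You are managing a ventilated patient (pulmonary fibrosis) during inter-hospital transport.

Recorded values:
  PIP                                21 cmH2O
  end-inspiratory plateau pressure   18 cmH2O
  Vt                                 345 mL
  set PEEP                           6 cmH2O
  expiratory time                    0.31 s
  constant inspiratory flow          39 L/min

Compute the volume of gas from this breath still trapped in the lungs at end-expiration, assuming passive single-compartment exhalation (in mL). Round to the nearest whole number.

Flow: 39 L/min ÷ 60 = 0.65 L/s.
R = (PIP − Pplat)/V̇ = (21 − 18) / 0.65 = 3.0/0.65 = 4.615 cmH2O·s/L.
C = Vt/(Pplat − PEEP) = 345.0 / (18 − 6) = 345.0/12.0 = 28.75 mL/cmH2O.
τ = R × C = 4.615 × 0.02875 L/cmH2O = 0.1327 s.
Fraction remaining = e^(−Te/τ) = e^(−0.31/0.1327) = 0.0967.
Trapped volume = 345.0 × 0.0967 = 33.362 mL.

33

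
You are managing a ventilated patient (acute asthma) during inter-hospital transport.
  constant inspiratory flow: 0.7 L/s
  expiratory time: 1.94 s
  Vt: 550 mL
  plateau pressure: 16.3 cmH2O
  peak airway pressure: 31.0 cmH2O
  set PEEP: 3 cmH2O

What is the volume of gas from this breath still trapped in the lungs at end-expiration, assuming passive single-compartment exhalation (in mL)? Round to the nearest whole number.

R = (PIP − Pplat)/V̇ = (31.0 − 16.3) / 0.7 = 14.7/0.7 = 21.0 cmH2O·s/L.
C = Vt/(Pplat − PEEP) = 550.0 / (16.3 − 3) = 550.0/13.3 = 41.353 mL/cmH2O.
τ = R × C = 21.0 × 0.04135 L/cmH2O = 0.8684 s.
Fraction remaining = e^(−Te/τ) = e^(−1.94/0.8684) = 0.1071.
Trapped volume = 550.0 × 0.1071 = 58.905 mL.

59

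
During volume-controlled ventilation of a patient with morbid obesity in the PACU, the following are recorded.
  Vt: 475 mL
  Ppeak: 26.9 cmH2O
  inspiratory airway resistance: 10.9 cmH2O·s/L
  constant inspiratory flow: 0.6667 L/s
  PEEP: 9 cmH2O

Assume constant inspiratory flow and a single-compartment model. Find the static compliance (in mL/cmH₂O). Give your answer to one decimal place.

Equation of motion (constant flow): PIP = Vt/C + R·V̇ + PEEP.
Vt/C = PIP − R·V̇ − PEEP = 26.9 − 10.9×0.6667 − 9 = 26.9 − 7.267 − 9 = 10.633 cmH2O.
C = Vt / 10.633 = 475 / 10.633 = 44.672 mL/cmH2O.

44.7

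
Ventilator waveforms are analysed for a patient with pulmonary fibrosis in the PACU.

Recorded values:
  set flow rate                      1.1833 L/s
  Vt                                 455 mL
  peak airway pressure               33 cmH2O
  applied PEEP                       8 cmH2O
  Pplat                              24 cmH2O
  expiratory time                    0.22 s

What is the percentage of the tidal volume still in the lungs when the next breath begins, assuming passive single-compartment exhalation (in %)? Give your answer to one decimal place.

36.2

R = (PIP − Pplat)/V̇ = (33 − 24) / 1.1833 = 9.0/1.1833 = 7.606 cmH2O·s/L.
C = Vt/(Pplat − PEEP) = 455.0 / (24 − 8) = 455.0/16.0 = 28.438 mL/cmH2O.
τ = R × C = 7.606 × 0.02844 L/cmH2O = 0.2163 s.
Fraction remaining at end-expiration = e^(−Te/τ) = e^(−0.22/0.2163) = 0.3616 → 36.16%.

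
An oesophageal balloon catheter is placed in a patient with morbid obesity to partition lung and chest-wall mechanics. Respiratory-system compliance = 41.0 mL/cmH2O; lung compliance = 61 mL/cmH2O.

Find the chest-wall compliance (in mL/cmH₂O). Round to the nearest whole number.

125

1/Ccw = 1/Crs − 1/CL.
1/Ccw = 1/41.0 − 1/61 = 0.007997.
Ccw = 125.05 mL/cmH2O.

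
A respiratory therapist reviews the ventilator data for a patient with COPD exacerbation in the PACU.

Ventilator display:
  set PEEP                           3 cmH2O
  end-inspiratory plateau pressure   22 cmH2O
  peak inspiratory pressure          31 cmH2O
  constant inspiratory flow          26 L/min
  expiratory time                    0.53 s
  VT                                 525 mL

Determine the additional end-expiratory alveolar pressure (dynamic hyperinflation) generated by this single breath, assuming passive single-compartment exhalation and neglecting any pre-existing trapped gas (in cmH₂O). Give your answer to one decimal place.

Flow: 26 L/min ÷ 60 = 0.4333 L/s.
R = (PIP − Pplat)/V̇ = (31 − 22) / 0.4333 = 9.0/0.4333 = 20.771 cmH2O·s/L.
C = Vt/(Pplat − PEEP) = 525.0 / (22 − 3) = 525.0/19.0 = 27.632 mL/cmH2O.
τ = R × C = 20.771 × 0.02763 L/cmH2O = 0.5739 s.
Fraction remaining = e^(−Te/τ) = e^(−0.53/0.5739) = 0.3971; trapped volume = 525.0 × 0.3971 = 208.48 mL.
Additional alveolar pressure from trapping ≈ V_trapped / C = 208.48 / 27.632 = 7.545 cmH2O.

7.5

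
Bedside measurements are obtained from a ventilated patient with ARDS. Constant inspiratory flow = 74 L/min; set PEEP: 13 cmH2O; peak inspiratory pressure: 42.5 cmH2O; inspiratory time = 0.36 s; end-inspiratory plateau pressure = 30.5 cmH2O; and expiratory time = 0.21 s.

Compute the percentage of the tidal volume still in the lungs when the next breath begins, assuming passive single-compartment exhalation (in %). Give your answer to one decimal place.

42.7

Flow: 74 L/min ÷ 60 = 1.2333 L/s.
Vt = flow × Ti = 1.2333 L/s × 0.36 s × 1000 mL/L = 443.99 mL.
R = (PIP − Pplat)/V̇ = (42.5 − 30.5) / 1.2333 = 12.0/1.2333 = 9.73 cmH2O·s/L.
C = Vt/(Pplat − PEEP) = 443.99 / (30.5 − 13) = 443.99/17.5 = 25.371 mL/cmH2O.
τ = R × C = 9.73 × 0.02537 L/cmH2O = 0.2469 s.
Fraction remaining at end-expiration = e^(−Te/τ) = e^(−0.21/0.2469) = 0.4272 → 42.72%.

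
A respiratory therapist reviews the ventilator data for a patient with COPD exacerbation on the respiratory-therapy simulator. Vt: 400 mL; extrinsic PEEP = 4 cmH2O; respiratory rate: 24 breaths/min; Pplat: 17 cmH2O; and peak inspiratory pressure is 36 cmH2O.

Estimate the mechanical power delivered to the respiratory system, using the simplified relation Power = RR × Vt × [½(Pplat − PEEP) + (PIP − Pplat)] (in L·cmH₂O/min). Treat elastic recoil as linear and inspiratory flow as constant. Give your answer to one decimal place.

Per-breath work = Vt × [½(Pplat−PEEP) + (PIP−Pplat)] = 0.400 × [0.5×13.0 + 19.0] = 0.400 × 25.5 = 10.2 L·cmH2O.
Power = 24 × 10.2 = 244.8 L·cmH2O/min.

244.8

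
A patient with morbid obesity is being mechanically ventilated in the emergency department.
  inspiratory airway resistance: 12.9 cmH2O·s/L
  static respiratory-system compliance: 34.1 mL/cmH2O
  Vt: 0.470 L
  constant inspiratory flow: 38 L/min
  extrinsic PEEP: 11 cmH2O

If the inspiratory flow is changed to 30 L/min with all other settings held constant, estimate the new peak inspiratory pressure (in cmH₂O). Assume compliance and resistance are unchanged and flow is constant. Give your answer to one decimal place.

Flow: 38 L/min ÷ 60 = 0.6333 L/s.
New flow: 30 L/min ÷ 60 = 0.5 L/s.
PIP = Vt/C + R·V̇ + PEEP (constant-flow equation of motion).
Only the resistive term changes: ΔPIP = R × ΔV̇ = 12.9 × (0.5 − 0.6333) = 12.9 × -0.1333 = -1.72 cmH2O.
Original PIP = 470/34.1 + 12.9×0.6333 + 11 = 32.953 cmH2O; new PIP = 32.953 + (-1.72) = 31.233 cmH2O.

31.2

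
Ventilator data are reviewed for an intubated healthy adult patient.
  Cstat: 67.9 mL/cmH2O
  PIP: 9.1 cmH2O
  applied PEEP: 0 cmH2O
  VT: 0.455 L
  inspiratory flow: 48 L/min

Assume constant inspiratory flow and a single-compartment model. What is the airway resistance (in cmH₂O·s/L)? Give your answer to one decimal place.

Flow: 48 L/min ÷ 60 = 0.8 L/s.
Equation of motion (constant flow): PIP = Vt/C + R·V̇ + PEEP.
R·V̇ = PIP − Vt/C − PEEP = 9.1 − 455/67.9 − 0 = 9.1 − 6.701 − 0 = 2.399 cmH2O.
R = 2.399 / 0.8 = 2.999 cmH2O·s/L.

3.0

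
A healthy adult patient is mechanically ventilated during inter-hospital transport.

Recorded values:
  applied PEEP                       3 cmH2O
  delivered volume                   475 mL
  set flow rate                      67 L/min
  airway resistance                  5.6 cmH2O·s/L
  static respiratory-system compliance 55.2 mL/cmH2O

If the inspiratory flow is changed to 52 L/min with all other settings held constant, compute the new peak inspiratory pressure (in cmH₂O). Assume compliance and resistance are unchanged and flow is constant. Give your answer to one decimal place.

Flow: 67 L/min ÷ 60 = 1.1167 L/s.
New flow: 52 L/min ÷ 60 = 0.8667 L/s.
PIP = Vt/C + R·V̇ + PEEP (constant-flow equation of motion).
Only the resistive term changes: ΔPIP = R × ΔV̇ = 5.6 × (0.8667 − 1.1167) = 5.6 × -0.25 = -1.4 cmH2O.
Original PIP = 475/55.2 + 5.6×1.1167 + 3 = 17.859 cmH2O; new PIP = 17.859 + (-1.4) = 16.459 cmH2O.

16.5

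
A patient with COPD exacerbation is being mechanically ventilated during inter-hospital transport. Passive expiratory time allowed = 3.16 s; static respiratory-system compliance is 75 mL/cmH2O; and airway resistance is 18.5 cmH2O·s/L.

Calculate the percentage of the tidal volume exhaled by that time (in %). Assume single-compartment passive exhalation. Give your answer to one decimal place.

τ = R × C = 18.5 × 75 mL/cmH2O = 18.5 × 0.075 L/cmH2O = 1.388 s.
Passive exhalation: V(t)/V₀ = e^(−t/τ) = e^(−3.16/1.388) = 0.1026.
Fraction exhaled = 1 − 0.1026 = 0.8974 → 89.74%.

89.7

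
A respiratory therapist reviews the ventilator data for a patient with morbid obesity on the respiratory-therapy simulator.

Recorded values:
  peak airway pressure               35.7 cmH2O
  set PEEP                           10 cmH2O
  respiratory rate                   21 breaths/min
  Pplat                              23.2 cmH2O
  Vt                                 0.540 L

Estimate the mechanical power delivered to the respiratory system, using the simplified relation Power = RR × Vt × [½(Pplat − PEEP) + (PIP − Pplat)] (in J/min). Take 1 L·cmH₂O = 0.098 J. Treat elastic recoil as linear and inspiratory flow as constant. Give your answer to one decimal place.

21.2

Per-breath work = Vt × [½(Pplat−PEEP) + (PIP−Pplat)] = 0.540 × [0.5×13.2 + 12.5] = 0.540 × 19.1 = 10.314 L·cmH2O.
Power = 21 × 10.314 = 216.59 L·cmH2O/min.
× 0.098 J/(L·cmH2O) → 21.226 J/min.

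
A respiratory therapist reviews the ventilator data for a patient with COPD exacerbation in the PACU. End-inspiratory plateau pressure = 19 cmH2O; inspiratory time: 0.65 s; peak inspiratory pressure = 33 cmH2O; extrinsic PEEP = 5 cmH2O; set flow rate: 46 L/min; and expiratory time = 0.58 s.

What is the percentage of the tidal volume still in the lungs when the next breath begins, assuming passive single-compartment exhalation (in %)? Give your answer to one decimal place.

Flow: 46 L/min ÷ 60 = 0.7667 L/s.
Vt = flow × Ti = 0.7667 L/s × 0.65 s × 1000 mL/L = 498.36 mL.
R = (PIP − Pplat)/V̇ = (33 − 19) / 0.7667 = 14.0/0.7667 = 18.26 cmH2O·s/L.
C = Vt/(Pplat − PEEP) = 498.36 / (19 − 5) = 498.36/14.0 = 35.597 mL/cmH2O.
τ = R × C = 18.26 × 0.0356 L/cmH2O = 0.6501 s.
Fraction remaining at end-expiration = e^(−Te/τ) = e^(−0.58/0.6501) = 0.4098 → 40.98%.

41.0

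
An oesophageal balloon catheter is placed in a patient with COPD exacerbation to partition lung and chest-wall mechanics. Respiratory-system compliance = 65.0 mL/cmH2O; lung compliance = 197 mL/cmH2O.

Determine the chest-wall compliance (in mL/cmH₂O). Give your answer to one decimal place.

97.0

1/Ccw = 1/Crs − 1/CL.
1/Ccw = 1/65.0 − 1/197 = 0.01031.
Ccw = 96.993 mL/cmH2O.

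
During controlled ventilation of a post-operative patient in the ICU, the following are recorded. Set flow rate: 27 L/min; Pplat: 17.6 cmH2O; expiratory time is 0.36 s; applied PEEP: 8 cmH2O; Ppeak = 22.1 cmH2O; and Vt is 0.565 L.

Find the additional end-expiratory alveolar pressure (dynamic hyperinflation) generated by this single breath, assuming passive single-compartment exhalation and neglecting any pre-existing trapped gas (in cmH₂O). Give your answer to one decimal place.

Flow: 27 L/min ÷ 60 = 0.45 L/s.
R = (PIP − Pplat)/V̇ = (22.1 − 17.6) / 0.45 = 4.5/0.45 = 10.0 cmH2O·s/L.
C = Vt/(Pplat − PEEP) = 565.0 / (17.6 − 8) = 565.0/9.6 = 58.854 mL/cmH2O.
τ = R × C = 10.0 × 0.05885 L/cmH2O = 0.5885 s.
Fraction remaining = e^(−Te/τ) = e^(−0.36/0.5885) = 0.5424; trapped volume = 565.0 × 0.5424 = 306.46 mL.
Additional alveolar pressure from trapping ≈ V_trapped / C = 306.46 / 58.854 = 5.207 cmH2O.

5.2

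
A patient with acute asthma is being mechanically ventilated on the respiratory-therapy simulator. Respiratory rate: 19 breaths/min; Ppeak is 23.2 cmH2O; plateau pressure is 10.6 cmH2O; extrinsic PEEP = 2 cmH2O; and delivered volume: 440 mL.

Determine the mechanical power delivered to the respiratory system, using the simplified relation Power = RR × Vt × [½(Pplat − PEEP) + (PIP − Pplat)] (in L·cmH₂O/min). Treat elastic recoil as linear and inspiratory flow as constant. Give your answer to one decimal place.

Per-breath work = Vt × [½(Pplat−PEEP) + (PIP−Pplat)] = 0.440 × [0.5×8.6 + 12.6] = 0.440 × 16.9 = 7.436 L·cmH2O.
Power = 19 × 7.436 = 141.28 L·cmH2O/min.

141.3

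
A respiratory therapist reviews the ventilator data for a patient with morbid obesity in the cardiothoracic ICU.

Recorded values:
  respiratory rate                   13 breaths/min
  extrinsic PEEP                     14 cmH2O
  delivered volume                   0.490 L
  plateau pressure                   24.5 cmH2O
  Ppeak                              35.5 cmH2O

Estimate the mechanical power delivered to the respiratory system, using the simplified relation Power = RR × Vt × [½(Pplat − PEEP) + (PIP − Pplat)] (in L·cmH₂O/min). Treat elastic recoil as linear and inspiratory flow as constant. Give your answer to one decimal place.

Per-breath work = Vt × [½(Pplat−PEEP) + (PIP−Pplat)] = 0.490 × [0.5×10.5 + 11.0] = 0.490 × 16.25 = 7.963 L·cmH2O.
Power = 13 × 7.963 = 103.52 L·cmH2O/min.

103.5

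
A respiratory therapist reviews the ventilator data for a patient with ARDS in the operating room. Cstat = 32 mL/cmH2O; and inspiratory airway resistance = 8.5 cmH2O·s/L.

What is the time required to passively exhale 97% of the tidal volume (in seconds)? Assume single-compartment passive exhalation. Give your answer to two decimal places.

0.95

τ = R × C = 8.5 × 32 mL/cmH2O = 8.5 × 0.032 L/cmH2O = 0.272 s.
Exhaled fraction f = 1 − e^(−t/τ) → t = −τ·ln(1 − f) = −0.272·ln(0.03) = 0.9538 s.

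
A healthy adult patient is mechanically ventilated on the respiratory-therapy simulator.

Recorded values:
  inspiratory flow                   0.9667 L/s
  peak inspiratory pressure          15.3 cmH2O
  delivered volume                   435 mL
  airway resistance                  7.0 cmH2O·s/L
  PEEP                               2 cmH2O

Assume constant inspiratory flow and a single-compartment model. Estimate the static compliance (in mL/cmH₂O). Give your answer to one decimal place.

Equation of motion (constant flow): PIP = Vt/C + R·V̇ + PEEP.
Vt/C = PIP − R·V̇ − PEEP = 15.3 − 7.0×0.9667 − 2 = 15.3 − 6.767 − 2 = 6.533 cmH2O.
C = Vt / 6.533 = 435 / 6.533 = 66.585 mL/cmH2O.

66.6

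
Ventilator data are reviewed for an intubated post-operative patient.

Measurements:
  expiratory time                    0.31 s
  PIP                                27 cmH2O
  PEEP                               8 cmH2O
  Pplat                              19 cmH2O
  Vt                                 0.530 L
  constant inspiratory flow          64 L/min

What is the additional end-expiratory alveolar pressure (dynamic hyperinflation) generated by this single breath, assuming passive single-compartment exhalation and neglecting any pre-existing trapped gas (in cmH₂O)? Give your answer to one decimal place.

Flow: 64 L/min ÷ 60 = 1.0667 L/s.
R = (PIP − Pplat)/V̇ = (27 − 19) / 1.0667 = 8.0/1.0667 = 7.5 cmH2O·s/L.
C = Vt/(Pplat − PEEP) = 530.0 / (19 − 8) = 530.0/11.0 = 48.182 mL/cmH2O.
τ = R × C = 7.5 × 0.04818 L/cmH2O = 0.3614 s.
Fraction remaining = e^(−Te/τ) = e^(−0.31/0.3614) = 0.4241; trapped volume = 530.0 × 0.4241 = 224.77 mL.
Additional alveolar pressure from trapping ≈ V_trapped / C = 224.77 / 48.182 = 4.665 cmH2O.

4.7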